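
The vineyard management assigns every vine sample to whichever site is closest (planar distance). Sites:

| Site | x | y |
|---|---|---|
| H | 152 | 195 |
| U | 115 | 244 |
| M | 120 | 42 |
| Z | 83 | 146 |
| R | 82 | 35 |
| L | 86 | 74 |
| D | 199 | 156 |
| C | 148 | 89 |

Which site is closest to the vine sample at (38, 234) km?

U

Squared distances to each site:
H: 14517.000; U: 6029.000; M: 43588.000; Z: 9769.000; R: 41537.000; L: 27904.000; D: 32005.000; C: 33125.000.
Minimum at U.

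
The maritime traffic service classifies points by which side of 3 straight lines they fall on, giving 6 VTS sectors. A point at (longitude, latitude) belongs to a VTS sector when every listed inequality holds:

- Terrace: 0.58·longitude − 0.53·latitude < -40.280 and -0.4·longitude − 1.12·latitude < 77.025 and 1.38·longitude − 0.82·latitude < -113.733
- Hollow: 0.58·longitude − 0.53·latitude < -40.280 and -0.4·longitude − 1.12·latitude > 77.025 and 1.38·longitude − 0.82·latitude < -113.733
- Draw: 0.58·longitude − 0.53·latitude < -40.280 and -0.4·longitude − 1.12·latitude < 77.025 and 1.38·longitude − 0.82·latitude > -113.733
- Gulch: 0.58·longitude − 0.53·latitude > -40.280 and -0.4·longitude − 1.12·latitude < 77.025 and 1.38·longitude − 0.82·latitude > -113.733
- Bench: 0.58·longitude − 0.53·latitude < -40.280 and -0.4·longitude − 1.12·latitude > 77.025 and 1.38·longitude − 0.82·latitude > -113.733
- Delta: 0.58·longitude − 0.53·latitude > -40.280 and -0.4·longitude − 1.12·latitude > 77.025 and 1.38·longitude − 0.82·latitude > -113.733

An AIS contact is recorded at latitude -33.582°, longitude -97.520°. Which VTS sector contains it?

0.58·-97.520 − 0.53·-33.582 = -38.763, which is > -40.280
-0.4·-97.520 − 1.12·-33.582 = 76.620, which is < 77.025
1.38·-97.520 − 0.82·-33.582 = -107.040, which is > -113.733
This sign pattern matches Gulch.

Gulch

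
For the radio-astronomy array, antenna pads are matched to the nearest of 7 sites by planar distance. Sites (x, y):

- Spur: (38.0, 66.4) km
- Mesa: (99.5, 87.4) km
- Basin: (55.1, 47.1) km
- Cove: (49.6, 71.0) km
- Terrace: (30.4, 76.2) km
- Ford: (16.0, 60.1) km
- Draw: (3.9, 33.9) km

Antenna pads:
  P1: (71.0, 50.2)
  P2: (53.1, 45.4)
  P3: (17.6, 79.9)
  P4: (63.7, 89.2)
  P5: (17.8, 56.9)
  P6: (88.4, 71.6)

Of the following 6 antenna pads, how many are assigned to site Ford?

P1 → Basin
P2 → Basin
P3 → Terrace
P4 → Cove
P5 → Ford
P6 → Mesa
1 of the 6 goes to Ford.

1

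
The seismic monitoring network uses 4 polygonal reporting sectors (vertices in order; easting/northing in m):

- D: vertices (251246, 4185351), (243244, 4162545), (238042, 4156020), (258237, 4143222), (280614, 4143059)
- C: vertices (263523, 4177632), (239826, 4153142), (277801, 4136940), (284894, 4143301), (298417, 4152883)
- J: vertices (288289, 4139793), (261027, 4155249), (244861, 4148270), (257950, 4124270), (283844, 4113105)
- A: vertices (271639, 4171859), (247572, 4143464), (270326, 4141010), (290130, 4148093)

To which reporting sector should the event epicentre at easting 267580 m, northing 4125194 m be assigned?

J

Cast a ray rightward from (267580, 4125194). For each polygon, the edges (by vertex number in listed order) whose endpoints lie on opposite sides of northing = 4125194, where each meets that height, and whether that is right or left of the point:
D: no edge straddles that height → 0 crossings.
C: no edge straddles that height → 0 crossings.
J: 3–4 at easting≈257446.1 (left), 5–1 at easting≈285857.5 (right) → 1 crossing.
A: no edge straddles that height → 0 crossings.
Only J has an odd count, so the point is inside J.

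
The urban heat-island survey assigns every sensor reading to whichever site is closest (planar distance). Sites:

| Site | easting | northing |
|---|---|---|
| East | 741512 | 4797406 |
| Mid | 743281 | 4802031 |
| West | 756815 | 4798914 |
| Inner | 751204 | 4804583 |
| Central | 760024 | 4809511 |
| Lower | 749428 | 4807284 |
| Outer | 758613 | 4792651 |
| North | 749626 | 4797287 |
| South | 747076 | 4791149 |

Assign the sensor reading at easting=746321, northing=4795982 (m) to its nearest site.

Squared distances to each site:
East: 25154257.000; Mid: 45832001.000; West: 118720660.000; Inner: 97820890.000; Central: 370806050.000; Lower: 137388653.000; Outer: 162188825.000; North: 12626050.000; South: 23927914.000.
Minimum at North.

North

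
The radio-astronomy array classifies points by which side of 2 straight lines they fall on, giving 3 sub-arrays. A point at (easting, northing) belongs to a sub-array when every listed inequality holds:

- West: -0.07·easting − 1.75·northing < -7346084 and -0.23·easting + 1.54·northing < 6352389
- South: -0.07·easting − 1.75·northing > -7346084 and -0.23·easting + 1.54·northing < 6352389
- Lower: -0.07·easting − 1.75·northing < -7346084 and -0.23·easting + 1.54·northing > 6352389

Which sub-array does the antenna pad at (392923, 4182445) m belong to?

West

-0.07·392923 − 1.75·4182445 = -7346783.360, which is < -7346084
-0.23·392923 + 1.54·4182445 = 6350593.010, which is < 6352389
This sign pattern matches West.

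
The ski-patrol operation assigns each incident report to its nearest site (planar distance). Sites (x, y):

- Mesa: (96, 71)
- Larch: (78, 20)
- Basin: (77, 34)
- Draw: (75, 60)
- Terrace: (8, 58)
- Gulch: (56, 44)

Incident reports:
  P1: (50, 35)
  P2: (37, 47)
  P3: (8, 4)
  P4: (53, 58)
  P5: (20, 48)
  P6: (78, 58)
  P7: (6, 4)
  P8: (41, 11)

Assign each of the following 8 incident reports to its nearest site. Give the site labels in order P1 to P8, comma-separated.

P1 → Gulch (d²=117.00)
P2 → Gulch (d²=370.00)
P3 → Terrace (d²=2916.00)
P4 → Gulch (d²=205.00)
P5 → Terrace (d²=244.00)
P6 → Draw (d²=13.00)
P7 → Terrace (d²=2920.00)
P8 → Gulch (d²=1314.00)

Gulch, Gulch, Terrace, Gulch, Terrace, Draw, Terrace, Gulch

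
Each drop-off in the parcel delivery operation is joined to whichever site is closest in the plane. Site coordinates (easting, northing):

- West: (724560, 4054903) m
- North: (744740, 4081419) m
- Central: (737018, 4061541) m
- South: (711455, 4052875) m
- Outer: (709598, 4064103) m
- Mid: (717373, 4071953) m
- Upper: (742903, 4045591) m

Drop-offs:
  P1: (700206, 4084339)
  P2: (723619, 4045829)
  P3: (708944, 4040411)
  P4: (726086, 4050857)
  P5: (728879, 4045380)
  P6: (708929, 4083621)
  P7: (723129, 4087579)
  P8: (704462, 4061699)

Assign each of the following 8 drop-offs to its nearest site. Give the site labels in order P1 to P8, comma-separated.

Mid, West, South, West, West, Mid, Mid, Outer

P1 → Mid (d²=448118885.00)
P2 → West (d²=83222957.00)
P3 → South (d²=161656417.00)
P4 → West (d²=18698792.00)
P5 → West (d²=109341290.00)
P6 → Mid (d²=207443360.00)
P7 → Mid (d²=277303412.00)
P8 → Outer (d²=32157712.00)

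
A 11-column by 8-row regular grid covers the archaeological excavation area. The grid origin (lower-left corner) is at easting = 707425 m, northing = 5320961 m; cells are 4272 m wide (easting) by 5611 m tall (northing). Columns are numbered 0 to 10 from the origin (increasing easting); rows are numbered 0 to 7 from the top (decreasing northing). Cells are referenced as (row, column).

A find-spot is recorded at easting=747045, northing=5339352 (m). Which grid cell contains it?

(4, 9)

Column index: ⌊(747045 − 707425) / 4272⌋ = ⌊9.274⌋ = 9
Row offset from origin: ⌊(5339352 − 5320961) / 5611⌋ = ⌊3.278⌋ = 3 → row 4 (counted from top)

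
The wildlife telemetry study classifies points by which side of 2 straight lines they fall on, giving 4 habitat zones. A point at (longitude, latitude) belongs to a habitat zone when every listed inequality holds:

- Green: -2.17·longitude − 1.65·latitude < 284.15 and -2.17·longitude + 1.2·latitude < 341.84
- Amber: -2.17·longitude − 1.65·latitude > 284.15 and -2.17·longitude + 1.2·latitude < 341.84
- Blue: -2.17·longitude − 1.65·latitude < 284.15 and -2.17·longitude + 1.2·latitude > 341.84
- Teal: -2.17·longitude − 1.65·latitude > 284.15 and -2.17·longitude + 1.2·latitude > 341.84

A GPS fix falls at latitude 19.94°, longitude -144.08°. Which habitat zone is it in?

-2.17·-144.08 − 1.65·19.94 = 279.753, which is < 284.15
-2.17·-144.08 + 1.2·19.94 = 336.582, which is < 341.84
This sign pattern matches Green.

Green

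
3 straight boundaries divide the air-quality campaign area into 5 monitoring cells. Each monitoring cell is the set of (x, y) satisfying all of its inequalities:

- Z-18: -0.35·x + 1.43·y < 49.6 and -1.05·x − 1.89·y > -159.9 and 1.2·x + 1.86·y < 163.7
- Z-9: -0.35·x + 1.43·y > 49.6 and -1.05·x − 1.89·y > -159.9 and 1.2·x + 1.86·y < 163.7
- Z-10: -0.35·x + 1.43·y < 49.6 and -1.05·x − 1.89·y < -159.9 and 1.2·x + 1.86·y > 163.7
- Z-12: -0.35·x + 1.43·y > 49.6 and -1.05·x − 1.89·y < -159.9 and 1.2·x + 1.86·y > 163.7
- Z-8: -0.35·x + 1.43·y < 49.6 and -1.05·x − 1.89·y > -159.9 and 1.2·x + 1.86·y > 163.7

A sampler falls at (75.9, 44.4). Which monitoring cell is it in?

Z-10

-0.35·75.9 + 1.43·44.4 = 36.927, which is < 49.6
-1.05·75.9 − 1.89·44.4 = -163.611, which is < -159.9
1.2·75.9 + 1.86·44.4 = 173.664, which is > 163.7
This sign pattern matches Z-10.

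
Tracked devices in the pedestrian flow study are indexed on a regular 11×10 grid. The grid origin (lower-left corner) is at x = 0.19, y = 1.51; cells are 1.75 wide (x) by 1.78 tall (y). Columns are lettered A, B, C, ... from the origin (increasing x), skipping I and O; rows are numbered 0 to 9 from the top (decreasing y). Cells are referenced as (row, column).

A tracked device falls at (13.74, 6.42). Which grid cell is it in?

Column index: ⌊(13.74 − 0.19) / 1.75⌋ = ⌊7.743⌋ = 7 → column H
Row offset from origin: ⌊(6.42 − 1.51) / 1.78⌋ = ⌊2.758⌋ = 2 → row 7 (counted from top)

(7, H)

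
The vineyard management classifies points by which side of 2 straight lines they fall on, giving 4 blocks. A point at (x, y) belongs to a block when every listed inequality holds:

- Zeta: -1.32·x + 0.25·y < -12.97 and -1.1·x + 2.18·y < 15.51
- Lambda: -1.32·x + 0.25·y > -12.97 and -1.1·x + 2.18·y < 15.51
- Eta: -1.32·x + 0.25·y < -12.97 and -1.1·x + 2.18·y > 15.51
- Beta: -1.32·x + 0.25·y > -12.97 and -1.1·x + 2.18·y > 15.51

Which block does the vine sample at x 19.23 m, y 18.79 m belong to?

Eta

-1.32·19.23 + 0.25·18.79 = -20.686, which is < -12.97
-1.1·19.23 + 2.18·18.79 = 19.809, which is > 15.51
This sign pattern matches Eta.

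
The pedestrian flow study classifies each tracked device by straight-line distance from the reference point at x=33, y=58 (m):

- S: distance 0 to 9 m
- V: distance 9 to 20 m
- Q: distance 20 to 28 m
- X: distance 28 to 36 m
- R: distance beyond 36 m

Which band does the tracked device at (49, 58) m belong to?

Distance = √((49−33)² + (58−58)²) = √(256.000 + 0.000) = 16.000 m.
9 ≤ 16.000 < 20 → V.

V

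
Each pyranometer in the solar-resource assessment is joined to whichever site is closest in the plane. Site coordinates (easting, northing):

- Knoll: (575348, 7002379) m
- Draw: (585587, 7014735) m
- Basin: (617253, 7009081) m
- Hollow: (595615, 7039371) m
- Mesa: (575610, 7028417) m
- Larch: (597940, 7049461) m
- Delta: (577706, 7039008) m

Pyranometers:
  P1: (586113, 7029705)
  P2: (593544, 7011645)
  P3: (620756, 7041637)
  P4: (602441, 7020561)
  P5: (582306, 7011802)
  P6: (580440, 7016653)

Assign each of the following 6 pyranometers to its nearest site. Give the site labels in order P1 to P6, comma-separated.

P1 → Mesa (d²=111971953.00)
P2 → Draw (d²=72861949.00)
P3 → Larch (d²=581784832.00)
P4 → Draw (d²=317999592.00)
P5 → Draw (d²=19367450.00)
P6 → Draw (d²=30170333.00)

Mesa, Draw, Larch, Draw, Draw, Draw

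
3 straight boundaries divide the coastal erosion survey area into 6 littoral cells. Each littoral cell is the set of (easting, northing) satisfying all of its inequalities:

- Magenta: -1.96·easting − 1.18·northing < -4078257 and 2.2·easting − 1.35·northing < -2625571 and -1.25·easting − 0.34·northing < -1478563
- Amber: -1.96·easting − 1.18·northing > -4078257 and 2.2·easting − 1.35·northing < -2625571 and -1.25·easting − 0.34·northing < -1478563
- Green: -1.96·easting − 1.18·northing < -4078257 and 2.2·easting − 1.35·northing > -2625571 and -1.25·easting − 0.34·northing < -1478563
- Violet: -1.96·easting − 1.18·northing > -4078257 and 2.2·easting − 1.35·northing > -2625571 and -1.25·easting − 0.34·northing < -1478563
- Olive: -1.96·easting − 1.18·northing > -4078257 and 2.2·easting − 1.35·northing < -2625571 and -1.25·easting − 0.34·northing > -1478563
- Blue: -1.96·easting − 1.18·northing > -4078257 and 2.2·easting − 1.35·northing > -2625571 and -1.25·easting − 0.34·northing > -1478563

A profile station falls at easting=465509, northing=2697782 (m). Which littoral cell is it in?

Green

-1.96·465509 − 1.18·2697782 = -4095780.400, which is < -4078257
2.2·465509 − 1.35·2697782 = -2617885.900, which is > -2625571
-1.25·465509 − 0.34·2697782 = -1499132.130, which is < -1478563
This sign pattern matches Green.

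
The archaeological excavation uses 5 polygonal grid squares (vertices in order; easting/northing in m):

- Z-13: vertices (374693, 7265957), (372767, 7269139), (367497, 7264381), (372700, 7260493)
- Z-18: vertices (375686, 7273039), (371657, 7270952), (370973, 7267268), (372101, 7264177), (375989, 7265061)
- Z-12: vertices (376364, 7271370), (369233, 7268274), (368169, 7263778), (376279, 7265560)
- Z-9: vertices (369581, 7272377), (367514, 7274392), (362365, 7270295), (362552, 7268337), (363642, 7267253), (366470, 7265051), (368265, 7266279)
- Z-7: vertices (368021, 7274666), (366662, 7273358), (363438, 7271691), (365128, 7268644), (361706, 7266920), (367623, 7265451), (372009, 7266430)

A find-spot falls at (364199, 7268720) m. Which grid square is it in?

Cast a ray rightward from (364199, 7268720). For each polygon, the edges (by vertex number in listed order) whose endpoints lie on opposite sides of northing = 7268720, where each meets that height, and whether that is right or left of the point:
Z-13: 1–2 at easting≈373020.6 (right), 2–3 at easting≈372302.9 (right) → 2 crossings.
Z-18: 2–3 at easting≈371242.6 (right), 5–1 at easting≈375850.0 (right) → 2 crossings.
Z-12: 1–2 at easting≈370260.3 (right), 4–1 at easting≈376325.2 (right) → 2 crossings.
Z-9: 3–4 at easting≈362515.4 (left), 7–1 at easting≈368791.8 (right) → 1 crossing.
Z-7: 3–4 at easting≈365085.8 (right), 7–1 at easting≈370900.1 (right) → 2 crossings.
Only Z-9 has an odd count, so the point is inside Z-9.

Z-9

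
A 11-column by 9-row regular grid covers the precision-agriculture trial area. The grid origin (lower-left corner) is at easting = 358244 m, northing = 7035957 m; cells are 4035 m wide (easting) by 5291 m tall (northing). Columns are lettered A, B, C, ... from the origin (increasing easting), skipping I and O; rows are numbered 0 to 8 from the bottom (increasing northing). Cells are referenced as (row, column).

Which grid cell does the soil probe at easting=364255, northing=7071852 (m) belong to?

(6, B)

Column index: ⌊(364255 − 358244) / 4035⌋ = ⌊1.490⌋ = 1 → column B
Row offset from origin: ⌊(7071852 − 7035957) / 5291⌋ = ⌊6.784⌋ = 6 → row 6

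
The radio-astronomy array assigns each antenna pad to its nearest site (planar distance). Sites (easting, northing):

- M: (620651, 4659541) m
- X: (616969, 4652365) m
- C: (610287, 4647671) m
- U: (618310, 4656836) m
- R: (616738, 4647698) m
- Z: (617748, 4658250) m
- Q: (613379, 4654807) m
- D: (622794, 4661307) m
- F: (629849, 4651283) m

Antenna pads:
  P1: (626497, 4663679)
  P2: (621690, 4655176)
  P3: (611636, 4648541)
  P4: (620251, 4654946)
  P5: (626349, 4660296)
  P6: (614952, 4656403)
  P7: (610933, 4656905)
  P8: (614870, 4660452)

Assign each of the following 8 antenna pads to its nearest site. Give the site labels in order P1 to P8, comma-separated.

P1 → D (d²=19338593.00)
P2 → U (d²=14180000.00)
P3 → C (d²=2576701.00)
P4 → U (d²=7339581.00)
P5 → D (d²=13660146.00)
P6 → Q (d²=5021545.00)
P7 → Q (d²=10384520.00)
P8 → Z (d²=13131688.00)

D, U, C, U, D, Q, Q, Z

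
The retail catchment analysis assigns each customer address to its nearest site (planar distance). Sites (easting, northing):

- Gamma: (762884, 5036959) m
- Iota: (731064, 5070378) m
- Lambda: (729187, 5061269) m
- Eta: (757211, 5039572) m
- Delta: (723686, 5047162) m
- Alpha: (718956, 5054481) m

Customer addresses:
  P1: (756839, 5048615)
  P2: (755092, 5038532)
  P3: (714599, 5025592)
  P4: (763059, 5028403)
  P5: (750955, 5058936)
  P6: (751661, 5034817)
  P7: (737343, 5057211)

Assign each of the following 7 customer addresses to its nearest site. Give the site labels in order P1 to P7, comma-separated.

Eta, Eta, Delta, Gamma, Eta, Eta, Lambda

P1 → Eta (d²=81914233.00)
P2 → Eta (d²=5571761.00)
P3 → Delta (d²=547838469.00)
P4 → Gamma (d²=73235761.00)
P5 → Eta (d²=414102032.00)
P6 → Eta (d²=53412525.00)
P7 → Lambda (d²=82987700.00)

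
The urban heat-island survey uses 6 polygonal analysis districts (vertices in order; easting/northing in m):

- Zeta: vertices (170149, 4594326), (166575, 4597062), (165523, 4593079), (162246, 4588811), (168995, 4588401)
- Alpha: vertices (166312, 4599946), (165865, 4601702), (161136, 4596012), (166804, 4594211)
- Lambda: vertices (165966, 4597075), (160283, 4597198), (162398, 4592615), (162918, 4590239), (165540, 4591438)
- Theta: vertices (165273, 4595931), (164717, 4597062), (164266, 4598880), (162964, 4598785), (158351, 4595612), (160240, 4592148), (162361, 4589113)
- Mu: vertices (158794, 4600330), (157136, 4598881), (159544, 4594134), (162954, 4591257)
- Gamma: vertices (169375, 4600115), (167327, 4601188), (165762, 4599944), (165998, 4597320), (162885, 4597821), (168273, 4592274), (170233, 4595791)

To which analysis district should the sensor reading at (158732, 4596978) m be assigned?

Cast a ray rightward from (158732, 4596978). For each polygon, the edges (by vertex number in listed order) whose endpoints lie on opposite sides of northing = 4596978, where each meets that height, and whether that is right or left of the point:
Zeta: 1–2 at easting≈166684.7 (right), 2–3 at easting≈166552.8 (right) → 2 crossings.
Alpha: 2–3 at easting≈161938.8 (right), 4–1 at easting≈166566.6 (right) → 2 crossings.
Lambda: 2–3 at easting≈160384.5 (right), 5–1 at easting≈165958.7 (right) → 2 crossings.
Theta: 1–2 at easting≈164758.3 (right), 4–5 at easting≈160336.9 (right) → 2 crossings.
Mu: 2–3 at easting≈158101.3 (left), 4–1 at easting≈160330.9 (right) → 1 crossing.
Gamma: 5–6 at easting≈163703.8 (right), 7–1 at easting≈169997.5 (right) → 2 crossings.
Only Mu has an odd count, so the point is inside Mu.

Mu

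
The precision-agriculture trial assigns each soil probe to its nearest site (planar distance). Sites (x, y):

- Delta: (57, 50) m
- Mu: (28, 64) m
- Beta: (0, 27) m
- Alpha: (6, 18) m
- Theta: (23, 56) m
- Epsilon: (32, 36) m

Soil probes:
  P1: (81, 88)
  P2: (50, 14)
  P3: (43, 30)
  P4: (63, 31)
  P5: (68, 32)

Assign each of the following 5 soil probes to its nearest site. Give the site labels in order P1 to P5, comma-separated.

P1 → Delta (d²=2020.00)
P2 → Epsilon (d²=808.00)
P3 → Epsilon (d²=157.00)
P4 → Delta (d²=397.00)
P5 → Delta (d²=445.00)

Delta, Epsilon, Epsilon, Delta, Delta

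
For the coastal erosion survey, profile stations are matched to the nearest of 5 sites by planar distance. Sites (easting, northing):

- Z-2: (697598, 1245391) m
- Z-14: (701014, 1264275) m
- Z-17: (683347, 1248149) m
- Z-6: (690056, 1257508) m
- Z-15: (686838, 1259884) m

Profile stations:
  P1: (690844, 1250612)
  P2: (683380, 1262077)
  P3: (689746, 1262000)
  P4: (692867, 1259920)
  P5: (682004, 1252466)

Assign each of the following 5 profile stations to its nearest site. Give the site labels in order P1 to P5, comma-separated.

Z-6, Z-15, Z-15, Z-6, Z-17

P1 → Z-6 (d²=48175760.00)
P2 → Z-15 (d²=16767013.00)
P3 → Z-15 (d²=12933920.00)
P4 → Z-6 (d²=13719465.00)
P5 → Z-17 (d²=20440138.00)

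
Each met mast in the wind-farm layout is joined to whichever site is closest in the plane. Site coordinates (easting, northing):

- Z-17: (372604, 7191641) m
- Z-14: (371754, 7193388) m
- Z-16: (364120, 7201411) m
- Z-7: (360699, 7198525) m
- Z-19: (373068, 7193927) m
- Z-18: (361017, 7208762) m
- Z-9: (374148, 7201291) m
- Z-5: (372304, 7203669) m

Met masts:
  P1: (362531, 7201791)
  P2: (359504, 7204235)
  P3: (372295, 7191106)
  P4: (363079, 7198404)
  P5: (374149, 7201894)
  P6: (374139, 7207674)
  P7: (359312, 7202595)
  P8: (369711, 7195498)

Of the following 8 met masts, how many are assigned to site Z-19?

0

P1 → Z-16
P2 → Z-18
P3 → Z-17
P4 → Z-7
P5 → Z-9
P6 → Z-5
P7 → Z-7
P8 → Z-14
0 of the 8 go to Z-19.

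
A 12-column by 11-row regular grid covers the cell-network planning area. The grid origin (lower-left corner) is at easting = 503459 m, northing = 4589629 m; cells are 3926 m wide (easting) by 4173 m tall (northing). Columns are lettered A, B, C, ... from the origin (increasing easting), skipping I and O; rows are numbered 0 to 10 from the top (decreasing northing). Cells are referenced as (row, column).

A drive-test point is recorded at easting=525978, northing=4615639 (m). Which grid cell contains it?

(4, F)

Column index: ⌊(525978 − 503459) / 3926⌋ = ⌊5.736⌋ = 5 → column F
Row offset from origin: ⌊(4615639 − 4589629) / 4173⌋ = ⌊6.233⌋ = 6 → row 4 (counted from top)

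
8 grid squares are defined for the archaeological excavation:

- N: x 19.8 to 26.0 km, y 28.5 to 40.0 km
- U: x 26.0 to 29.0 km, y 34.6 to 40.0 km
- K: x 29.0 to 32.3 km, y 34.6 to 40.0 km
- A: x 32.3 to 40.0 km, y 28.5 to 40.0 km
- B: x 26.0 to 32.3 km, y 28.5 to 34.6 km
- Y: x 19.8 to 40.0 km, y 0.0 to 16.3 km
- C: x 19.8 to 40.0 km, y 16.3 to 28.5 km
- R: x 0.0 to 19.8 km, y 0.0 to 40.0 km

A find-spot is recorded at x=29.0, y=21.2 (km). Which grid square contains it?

C

The point has x = 29.0 and y = 21.2.
Only C satisfies 19.8 ≤ x ≤ 40.0 and 16.3 ≤ y ≤ 28.5.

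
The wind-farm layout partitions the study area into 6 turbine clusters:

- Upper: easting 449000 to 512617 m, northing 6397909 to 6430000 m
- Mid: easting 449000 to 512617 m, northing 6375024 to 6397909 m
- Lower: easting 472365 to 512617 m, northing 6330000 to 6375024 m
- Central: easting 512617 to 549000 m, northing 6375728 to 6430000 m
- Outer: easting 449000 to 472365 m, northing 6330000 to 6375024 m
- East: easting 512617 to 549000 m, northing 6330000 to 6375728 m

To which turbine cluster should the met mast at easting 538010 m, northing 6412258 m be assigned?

Central

The point has easting = 538010 and northing = 6412258.
Only Central satisfies 512617 ≤ easting ≤ 549000 and 6375728 ≤ northing ≤ 6430000.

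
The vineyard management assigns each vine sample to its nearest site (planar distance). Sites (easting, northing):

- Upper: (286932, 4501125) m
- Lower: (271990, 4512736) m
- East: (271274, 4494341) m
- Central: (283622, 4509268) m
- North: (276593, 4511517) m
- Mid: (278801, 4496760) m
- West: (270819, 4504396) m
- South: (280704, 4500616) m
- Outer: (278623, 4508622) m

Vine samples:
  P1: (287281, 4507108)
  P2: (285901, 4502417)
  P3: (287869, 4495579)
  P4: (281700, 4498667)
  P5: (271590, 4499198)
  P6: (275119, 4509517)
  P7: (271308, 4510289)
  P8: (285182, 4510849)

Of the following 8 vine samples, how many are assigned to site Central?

P1 → Central
P2 → Upper
P3 → Upper
P4 → South
P5 → East
P6 → North
P7 → Lower
P8 → Central
2 of the 8 go to Central.

2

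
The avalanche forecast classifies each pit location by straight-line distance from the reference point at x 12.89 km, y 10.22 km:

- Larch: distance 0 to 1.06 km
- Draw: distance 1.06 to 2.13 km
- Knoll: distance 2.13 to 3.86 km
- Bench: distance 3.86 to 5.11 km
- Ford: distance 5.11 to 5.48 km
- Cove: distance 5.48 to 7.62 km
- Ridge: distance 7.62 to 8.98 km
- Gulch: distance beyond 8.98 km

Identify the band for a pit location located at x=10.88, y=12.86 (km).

Distance = √((10.88−12.89)² + (12.86−10.22)²) = √(4.040 + 6.970) = 3.318 km.
2.13 ≤ 3.318 < 3.86 → Knoll.

Knoll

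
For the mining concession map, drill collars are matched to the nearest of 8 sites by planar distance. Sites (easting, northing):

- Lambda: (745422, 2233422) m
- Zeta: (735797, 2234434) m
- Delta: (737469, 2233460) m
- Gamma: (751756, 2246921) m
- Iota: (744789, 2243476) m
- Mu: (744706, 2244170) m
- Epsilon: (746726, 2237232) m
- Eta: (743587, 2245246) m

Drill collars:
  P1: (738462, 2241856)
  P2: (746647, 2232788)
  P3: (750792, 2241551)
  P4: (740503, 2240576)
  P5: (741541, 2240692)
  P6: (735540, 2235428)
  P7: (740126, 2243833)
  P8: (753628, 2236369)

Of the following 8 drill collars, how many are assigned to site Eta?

2

P1 → Eta
P2 → Lambda
P3 → Gamma
P4 → Iota
P5 → Iota
P6 → Zeta
P7 → Eta
P8 → Epsilon
2 of the 8 go to Eta.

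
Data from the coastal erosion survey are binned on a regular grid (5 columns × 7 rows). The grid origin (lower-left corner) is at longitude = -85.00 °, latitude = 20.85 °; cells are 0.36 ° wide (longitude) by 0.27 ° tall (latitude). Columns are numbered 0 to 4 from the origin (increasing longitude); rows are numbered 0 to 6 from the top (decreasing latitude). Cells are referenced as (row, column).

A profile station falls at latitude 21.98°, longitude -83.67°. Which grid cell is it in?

Column index: ⌊(-83.67 − -85.00) / 0.36⌋ = ⌊3.694⌋ = 3
Row offset from origin: ⌊(21.98 − 20.85) / 0.27⌋ = ⌊4.185⌋ = 4 → row 2 (counted from top)

(2, 3)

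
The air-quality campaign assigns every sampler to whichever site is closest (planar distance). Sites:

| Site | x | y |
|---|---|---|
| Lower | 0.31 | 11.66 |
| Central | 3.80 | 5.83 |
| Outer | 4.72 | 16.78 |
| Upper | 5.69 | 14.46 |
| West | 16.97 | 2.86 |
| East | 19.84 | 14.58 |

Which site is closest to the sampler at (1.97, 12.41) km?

Squared distances to each site:
Lower: 3.318; Central: 46.645; Outer: 26.659; Upper: 18.041; West: 316.202; East: 324.046.
Minimum at Lower.

Lower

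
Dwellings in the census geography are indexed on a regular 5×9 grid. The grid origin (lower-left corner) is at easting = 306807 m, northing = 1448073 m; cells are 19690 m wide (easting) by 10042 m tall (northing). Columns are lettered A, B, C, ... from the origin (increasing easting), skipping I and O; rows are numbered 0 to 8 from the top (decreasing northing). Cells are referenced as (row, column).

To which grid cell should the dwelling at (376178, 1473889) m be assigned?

Column index: ⌊(376178 − 306807) / 19690⌋ = ⌊3.523⌋ = 3 → column D
Row offset from origin: ⌊(1473889 − 1448073) / 10042⌋ = ⌊2.571⌋ = 2 → row 6 (counted from top)

(6, D)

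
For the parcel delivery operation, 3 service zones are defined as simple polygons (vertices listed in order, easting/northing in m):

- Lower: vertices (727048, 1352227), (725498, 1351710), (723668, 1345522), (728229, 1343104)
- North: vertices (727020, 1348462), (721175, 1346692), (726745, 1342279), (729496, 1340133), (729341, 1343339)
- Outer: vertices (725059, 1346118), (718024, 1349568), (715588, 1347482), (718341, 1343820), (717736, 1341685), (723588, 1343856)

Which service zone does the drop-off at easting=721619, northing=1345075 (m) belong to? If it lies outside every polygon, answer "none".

Outer

Cast a ray rightward from (721619, 1345075). For each polygon, the edges (by vertex number in listed order) whose endpoints lie on opposite sides of northing = 1345075, where each meets that height, and whether that is right or left of the point:
Lower: 3–4 at easting≈724511.2 (right), 4–1 at easting≈727973.8 (right) → 2 crossings.
North: 2–3 at easting≈723215.9 (right), 5–1 at easting≈728554.5 (right) → 2 crossings.
Outer: 3–4 at easting≈717397.5 (left), 6–1 at easting≈724380.7 (right) → 1 crossing.
Only Outer has an odd count, so the point is inside Outer.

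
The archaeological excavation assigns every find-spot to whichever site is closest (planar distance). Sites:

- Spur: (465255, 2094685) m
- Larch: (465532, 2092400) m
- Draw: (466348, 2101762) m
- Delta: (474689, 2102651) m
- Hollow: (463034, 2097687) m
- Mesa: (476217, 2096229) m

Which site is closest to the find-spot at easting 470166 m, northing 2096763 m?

Spur

Squared distances to each site:
Spur: 28436005.000; Larch: 40509725.000; Draw: 39567125.000; Delta: 55126073.000; Hollow: 51719200.000; Mesa: 36899757.000.
Minimum at Spur.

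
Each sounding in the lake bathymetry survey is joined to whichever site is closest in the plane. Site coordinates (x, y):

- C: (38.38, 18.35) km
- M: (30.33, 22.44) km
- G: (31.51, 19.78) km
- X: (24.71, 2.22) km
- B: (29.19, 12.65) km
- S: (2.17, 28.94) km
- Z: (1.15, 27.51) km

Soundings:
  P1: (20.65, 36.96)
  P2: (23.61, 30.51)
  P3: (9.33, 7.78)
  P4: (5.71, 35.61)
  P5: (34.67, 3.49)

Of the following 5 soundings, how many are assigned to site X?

P1 → M
P2 → M
P3 → X
P4 → S
P5 → X
2 of the 5 go to X.

2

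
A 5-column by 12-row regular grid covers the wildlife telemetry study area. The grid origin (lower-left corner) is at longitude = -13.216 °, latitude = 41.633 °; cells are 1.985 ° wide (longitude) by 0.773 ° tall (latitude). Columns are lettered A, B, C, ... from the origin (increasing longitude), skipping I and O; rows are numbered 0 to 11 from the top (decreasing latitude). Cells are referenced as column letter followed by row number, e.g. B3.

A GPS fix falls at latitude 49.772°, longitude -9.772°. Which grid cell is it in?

Column index: ⌊(-9.772 − -13.216) / 1.985⌋ = ⌊1.735⌋ = 1 → column B
Row offset from origin: ⌊(49.772 − 41.633) / 0.773⌋ = ⌊10.529⌋ = 10 → row 1 (counted from top)

B1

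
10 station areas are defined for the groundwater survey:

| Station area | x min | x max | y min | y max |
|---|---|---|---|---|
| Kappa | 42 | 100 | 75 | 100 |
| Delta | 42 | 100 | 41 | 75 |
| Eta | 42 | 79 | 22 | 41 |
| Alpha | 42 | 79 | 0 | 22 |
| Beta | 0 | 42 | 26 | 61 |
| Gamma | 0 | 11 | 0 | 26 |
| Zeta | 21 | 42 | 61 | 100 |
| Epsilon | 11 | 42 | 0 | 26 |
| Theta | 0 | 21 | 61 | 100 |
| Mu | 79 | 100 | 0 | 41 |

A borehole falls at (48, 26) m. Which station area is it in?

The point has x = 48 and y = 26.
Only Eta satisfies 42 ≤ x ≤ 79 and 22 ≤ y ≤ 41.

Eta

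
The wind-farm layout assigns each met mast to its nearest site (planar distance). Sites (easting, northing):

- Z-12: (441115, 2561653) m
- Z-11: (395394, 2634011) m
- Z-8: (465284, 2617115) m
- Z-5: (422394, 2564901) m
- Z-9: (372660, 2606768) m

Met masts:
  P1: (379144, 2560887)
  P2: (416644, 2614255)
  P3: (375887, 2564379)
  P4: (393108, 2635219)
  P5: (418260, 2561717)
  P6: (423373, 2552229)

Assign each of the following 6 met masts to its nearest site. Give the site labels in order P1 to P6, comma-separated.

P1 → Z-5 (d²=1886674696.00)
P2 → Z-11 (d²=841862036.00)
P3 → Z-9 (d²=1807240850.00)
P4 → Z-11 (d²=6685060.00)
P5 → Z-5 (d²=27227812.00)
P6 → Z-5 (d²=161538025.00)

Z-5, Z-11, Z-9, Z-11, Z-5, Z-5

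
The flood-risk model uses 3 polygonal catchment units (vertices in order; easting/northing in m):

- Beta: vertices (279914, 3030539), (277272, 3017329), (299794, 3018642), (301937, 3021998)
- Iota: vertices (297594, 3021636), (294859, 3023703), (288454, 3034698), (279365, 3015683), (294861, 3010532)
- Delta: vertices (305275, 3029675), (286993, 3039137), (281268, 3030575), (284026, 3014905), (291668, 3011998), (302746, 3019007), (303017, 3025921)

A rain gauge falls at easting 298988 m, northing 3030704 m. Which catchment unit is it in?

Cast a ray rightward from (298988, 3030704). For each polygon, the edges (by vertex number in listed order) whose endpoints lie on opposite sides of northing = 3030704, where each meets that height, and whether that is right or left of the point:
Beta: no edge straddles that height → 0 crossings.
Iota: 2–3 at easting≈290780.7 (left), 3–4 at easting≈286544.9 (left) → 0 crossings.
Delta: 1–2 at easting≈303286.8 (right), 2–3 at easting≈281354.3 (left) → 1 crossing.
Only Delta has an odd count, so the point is inside Delta.

Delta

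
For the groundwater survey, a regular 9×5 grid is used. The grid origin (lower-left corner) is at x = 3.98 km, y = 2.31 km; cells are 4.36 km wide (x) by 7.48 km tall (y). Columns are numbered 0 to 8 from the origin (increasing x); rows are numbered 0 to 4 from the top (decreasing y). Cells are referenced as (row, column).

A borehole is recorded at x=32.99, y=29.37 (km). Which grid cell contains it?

Column index: ⌊(32.99 − 3.98) / 4.36⌋ = ⌊6.654⌋ = 6
Row offset from origin: ⌊(29.37 − 2.31) / 7.48⌋ = ⌊3.618⌋ = 3 → row 1 (counted from top)

(1, 6)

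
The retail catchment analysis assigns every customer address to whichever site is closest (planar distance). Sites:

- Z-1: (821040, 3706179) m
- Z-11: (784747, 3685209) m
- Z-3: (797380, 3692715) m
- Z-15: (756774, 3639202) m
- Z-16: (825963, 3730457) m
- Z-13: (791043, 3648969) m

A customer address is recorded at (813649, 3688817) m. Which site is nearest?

Squared distances to each site:
Z-1: 356065925.000; Z-11: 848343268.000; Z-3: 279874765.000; Z-15: 5696413850.000; Z-16: 1885524196.000; Z-13: 2098894340.000.
Minimum at Z-3.

Z-3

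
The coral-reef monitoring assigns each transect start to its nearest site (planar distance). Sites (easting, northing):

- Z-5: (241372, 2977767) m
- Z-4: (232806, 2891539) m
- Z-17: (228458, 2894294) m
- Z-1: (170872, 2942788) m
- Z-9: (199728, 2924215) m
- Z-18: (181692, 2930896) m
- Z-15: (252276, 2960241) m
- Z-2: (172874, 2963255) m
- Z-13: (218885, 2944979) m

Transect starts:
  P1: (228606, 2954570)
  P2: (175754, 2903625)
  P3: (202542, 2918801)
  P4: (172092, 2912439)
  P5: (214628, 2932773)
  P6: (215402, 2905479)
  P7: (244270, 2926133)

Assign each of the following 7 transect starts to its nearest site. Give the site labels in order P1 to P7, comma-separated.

Z-13, Z-18, Z-9, Z-18, Z-13, Z-17, Z-13

P1 → Z-13 (d²=186485122.00)
P2 → Z-18 (d²=778967285.00)
P3 → Z-9 (d²=37229992.00)
P4 → Z-18 (d²=432820849.00)
P5 → Z-13 (d²=167108485.00)
P6 → Z-17 (d²=295563361.00)
P7 → Z-13 (d²=999569941.00)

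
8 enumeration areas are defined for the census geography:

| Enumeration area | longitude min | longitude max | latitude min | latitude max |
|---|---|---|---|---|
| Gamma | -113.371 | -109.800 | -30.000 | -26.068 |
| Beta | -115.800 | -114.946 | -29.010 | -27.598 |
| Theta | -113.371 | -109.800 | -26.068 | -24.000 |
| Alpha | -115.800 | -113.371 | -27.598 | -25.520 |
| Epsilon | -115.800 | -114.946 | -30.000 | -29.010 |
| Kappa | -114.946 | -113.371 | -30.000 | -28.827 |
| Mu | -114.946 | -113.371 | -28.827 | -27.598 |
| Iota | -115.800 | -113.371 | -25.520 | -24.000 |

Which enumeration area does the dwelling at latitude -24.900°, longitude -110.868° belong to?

The point has longitude = -110.868 and latitude = -24.900.
Only Theta satisfies -113.371 ≤ longitude ≤ -109.800 and -26.068 ≤ latitude ≤ -24.000.

Theta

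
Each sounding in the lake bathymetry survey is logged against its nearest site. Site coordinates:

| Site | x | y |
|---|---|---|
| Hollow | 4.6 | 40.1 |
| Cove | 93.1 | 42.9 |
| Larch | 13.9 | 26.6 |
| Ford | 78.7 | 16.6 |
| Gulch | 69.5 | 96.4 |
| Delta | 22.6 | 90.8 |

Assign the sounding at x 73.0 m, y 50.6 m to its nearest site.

Squared distances to each site:
Hollow: 4788.810; Cove: 463.300; Larch: 4068.810; Ford: 1188.490; Gulch: 2109.890; Delta: 4156.200.
Minimum at Cove.

Cove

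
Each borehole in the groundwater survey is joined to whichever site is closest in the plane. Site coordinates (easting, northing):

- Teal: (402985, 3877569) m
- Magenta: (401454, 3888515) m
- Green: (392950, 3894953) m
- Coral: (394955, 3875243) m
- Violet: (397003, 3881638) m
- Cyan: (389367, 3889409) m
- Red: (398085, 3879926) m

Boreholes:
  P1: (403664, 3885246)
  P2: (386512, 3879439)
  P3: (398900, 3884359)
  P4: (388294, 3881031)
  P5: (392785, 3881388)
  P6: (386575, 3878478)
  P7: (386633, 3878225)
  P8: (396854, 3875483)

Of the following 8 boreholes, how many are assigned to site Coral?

P1 → Magenta
P2 → Coral
P3 → Violet
P4 → Cyan
P5 → Violet
P6 → Coral
P7 → Coral
P8 → Coral
4 of the 8 go to Coral.

4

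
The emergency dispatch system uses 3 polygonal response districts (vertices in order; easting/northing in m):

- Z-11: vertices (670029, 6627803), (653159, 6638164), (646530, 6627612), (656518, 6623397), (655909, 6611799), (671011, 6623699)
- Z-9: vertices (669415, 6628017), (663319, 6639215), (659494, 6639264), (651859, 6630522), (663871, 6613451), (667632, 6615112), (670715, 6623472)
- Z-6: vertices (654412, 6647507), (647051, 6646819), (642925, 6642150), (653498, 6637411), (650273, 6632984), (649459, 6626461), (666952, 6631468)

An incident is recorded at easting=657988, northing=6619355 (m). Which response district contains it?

Cast a ray rightward from (657988, 6619355). For each polygon, the edges (by vertex number in listed order) whose endpoints lie on opposite sides of northing = 6619355, where each meets that height, and whether that is right or left of the point:
Z-11: 4–5 at easting≈656305.8 (left), 5–6 at easting≈665498.1 (right) → 1 crossing.
Z-9: 4–5 at easting≈659716.7 (right), 6–7 at easting≈669196.7 (right) → 2 crossings.
Z-6: no edge straddles that height → 0 crossings.
Only Z-11 has an odd count, so the point is inside Z-11.

Z-11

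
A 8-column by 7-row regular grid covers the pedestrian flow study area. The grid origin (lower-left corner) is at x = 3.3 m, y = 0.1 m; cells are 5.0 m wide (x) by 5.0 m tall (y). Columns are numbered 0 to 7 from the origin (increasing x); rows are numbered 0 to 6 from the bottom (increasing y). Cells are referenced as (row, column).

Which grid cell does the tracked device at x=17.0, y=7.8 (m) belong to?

Column index: ⌊(17.0 − 3.3) / 5.0⌋ = ⌊2.740⌋ = 2
Row offset from origin: ⌊(7.8 − 0.1) / 5.0⌋ = ⌊1.540⌋ = 1 → row 1

(1, 2)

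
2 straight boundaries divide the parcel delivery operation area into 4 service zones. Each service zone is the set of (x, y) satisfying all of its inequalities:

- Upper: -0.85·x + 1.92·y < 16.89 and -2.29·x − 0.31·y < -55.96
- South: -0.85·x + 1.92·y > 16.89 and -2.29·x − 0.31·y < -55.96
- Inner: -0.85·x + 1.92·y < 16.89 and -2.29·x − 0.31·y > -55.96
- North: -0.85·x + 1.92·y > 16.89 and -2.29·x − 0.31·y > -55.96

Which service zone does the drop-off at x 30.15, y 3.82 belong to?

-0.85·30.15 + 1.92·3.82 = -18.293, which is < 16.89
-2.29·30.15 − 0.31·3.82 = -70.228, which is < -55.96
This sign pattern matches Upper.

Upper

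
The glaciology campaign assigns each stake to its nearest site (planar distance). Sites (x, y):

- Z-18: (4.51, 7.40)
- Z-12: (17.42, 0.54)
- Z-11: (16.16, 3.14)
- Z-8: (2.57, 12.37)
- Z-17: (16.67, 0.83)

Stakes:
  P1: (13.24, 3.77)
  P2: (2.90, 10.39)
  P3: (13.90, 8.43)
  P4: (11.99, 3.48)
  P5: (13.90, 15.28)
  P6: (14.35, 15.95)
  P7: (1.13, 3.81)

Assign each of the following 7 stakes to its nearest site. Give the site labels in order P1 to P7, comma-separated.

Z-11, Z-8, Z-11, Z-11, Z-8, Z-8, Z-18

P1 → Z-11 (d²=8.92)
P2 → Z-8 (d²=4.03)
P3 → Z-11 (d²=33.09)
P4 → Z-11 (d²=17.50)
P5 → Z-8 (d²=136.84)
P6 → Z-8 (d²=151.58)
P7 → Z-18 (d²=24.31)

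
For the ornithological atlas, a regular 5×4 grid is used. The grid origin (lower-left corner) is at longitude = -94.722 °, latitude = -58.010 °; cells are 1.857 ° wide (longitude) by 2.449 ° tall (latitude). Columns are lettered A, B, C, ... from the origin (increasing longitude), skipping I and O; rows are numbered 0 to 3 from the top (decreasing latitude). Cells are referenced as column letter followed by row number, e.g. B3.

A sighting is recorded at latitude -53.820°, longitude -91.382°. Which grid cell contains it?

B2

Column index: ⌊(-91.382 − -94.722) / 1.857⌋ = ⌊1.799⌋ = 1 → column B
Row offset from origin: ⌊(-53.820 − -58.010) / 2.449⌋ = ⌊1.711⌋ = 1 → row 2 (counted from top)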